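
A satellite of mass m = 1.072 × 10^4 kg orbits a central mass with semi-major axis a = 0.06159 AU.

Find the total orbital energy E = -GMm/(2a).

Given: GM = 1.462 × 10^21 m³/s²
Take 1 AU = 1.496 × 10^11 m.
a = 0.06159 AU = 9.21386 × 10^9 m
GM = 1.462 × 10^21 m³/s²
2a = 1.84277 × 10^10 m
GMm = 1.462 × 10^21 × 10720 = 1.56726 × 10^25 m³·kg/s²
E = −GMm/(2a) = -8.50492 × 10^14 J ≈ -850.5 TJ

Final answer: -850.5 TJ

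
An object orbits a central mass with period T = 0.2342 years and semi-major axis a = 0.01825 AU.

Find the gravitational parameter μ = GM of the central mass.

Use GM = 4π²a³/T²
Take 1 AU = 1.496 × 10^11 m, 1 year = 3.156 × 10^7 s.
T = 0.2342 years = 7.39135 × 10^6 s
a = 0.01825 AU = 2.7302 × 10^9 m
a³ = 2.03509 × 10^28 m³
T² = 5.46321 × 10^13 s²
GM = 4π² × (2.03509 × 10^28) / (5.46321 × 10^13) = 1.4706 × 10^16 m³/s²
GM ≈ 1.471 × 10^16 m³/s²

Final answer: GM = 1.471 × 10^16 m³/s²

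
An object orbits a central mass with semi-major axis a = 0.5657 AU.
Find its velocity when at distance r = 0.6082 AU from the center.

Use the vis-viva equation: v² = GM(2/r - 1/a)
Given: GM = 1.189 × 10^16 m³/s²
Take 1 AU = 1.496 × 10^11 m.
a = 0.5657 AU = 8.46287 × 10^10 m
r = 0.6082 AU = 9.09867 × 10^10 m
GM = 1.189 × 10^16 m³/s²
2/r − 1/a = 2.19812 × 10^-11 − 1.18163 × 10^-11 = 1.01649 × 10^-11 m⁻¹
v² = GM (2/r − 1/a) = 120861 m²/s²
v = 347.65 m/s ≈ 347.7 m/s

Final answer: 347.7 m/s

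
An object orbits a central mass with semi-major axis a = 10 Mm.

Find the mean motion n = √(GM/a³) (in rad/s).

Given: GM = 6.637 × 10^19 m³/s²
a = 10 Mm = 1 × 10^7 m
GM = 6.637 × 10^19 m³/s²
a³ = 1 × 10^21 m³
GM/a³ = (6.637 × 10^19) / (1 × 10^21) = 0.06637 s⁻²
n = √(GM/a³) = 0.257624 rad/s ≈ 0.2576 rad/s

Final answer: n = 0.2576 rad/s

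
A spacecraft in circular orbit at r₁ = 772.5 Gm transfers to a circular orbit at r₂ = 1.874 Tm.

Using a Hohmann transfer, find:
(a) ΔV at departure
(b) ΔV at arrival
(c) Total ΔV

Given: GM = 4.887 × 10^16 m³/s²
r₁ = 772.5 Gm = 7.725 × 10^11 m
r₂ = 1.874 Tm = 1.874 × 10^12 m
GM = 4.887 × 10^16 m³/s²
Transfer ellipse: a_t = (r₁ + r₂)/2 = 1.32325 × 10^12 m
Circular speed at r₁: v₁ = √(GM/r₁) = 251.52 m/s
Transfer speed at r₁ (periapsis): v₁ₜ = √(GM(2/r₁ − 1/a_t)) = 299.32 m/s
(a) ΔV₁ = v₁ₜ − v₁ = 47.8004 m/s ≈ 47.8 m/s
Circular speed at r₂: v₂ = √(GM/r₂) = 161.487 m/s
Transfer speed at r₂ (apoapsis): v₂ₜ = √(GM(2/r₂ − 1/a_t)) = 123.386 m/s
(b) ΔV₂ = v₂ − v₂ₜ = 38.1009 m/s ≈ 38.1 m/s
(c) ΔV_total = ΔV₁ + ΔV₂ = 85.9013 m/s ≈ 85.9 m/s

Final answer:
(a) ΔV₁ = 47.8 m/s
(b) ΔV₂ = 38.1 m/s
(c) ΔV_total = 85.9 m/s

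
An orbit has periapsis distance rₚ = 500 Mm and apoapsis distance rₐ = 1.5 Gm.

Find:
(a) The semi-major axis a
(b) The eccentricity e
rₚ = 500 Mm = 5 × 10^8 m
rₐ = 1.5 Gm = 1.5 × 10^9 m
(a) a = (rₚ + rₐ)/2 = 1 × 10^9 m ≈ 1 Gm
(b) e = (rₐ − rₚ)/(rₐ + rₚ) = (1 × 10^9) / (2 × 10^9) = 0.5

Final answer:
(a) a = 1 Gm
(b) e = 0.5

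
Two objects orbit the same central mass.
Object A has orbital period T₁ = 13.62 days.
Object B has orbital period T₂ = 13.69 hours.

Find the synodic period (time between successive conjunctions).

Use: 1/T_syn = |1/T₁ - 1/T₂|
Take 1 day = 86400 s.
T₁ = 13.62 days = 1.17677 × 10^6 s
T₂ = 13.69 hours = 49284 s
1/T₁ = 8.49785 × 10^-7 s⁻¹
1/T₂ = 2.02906 × 10^-5 s⁻¹
|1/T₁ − 1/T₂| = 1.94408 × 10^-5 s⁻¹
T_syn = 1 / |1/T₁ − 1/T₂| = 51438.3 s ≈ 14.29 hours

Final answer: T_syn = 14.29 hours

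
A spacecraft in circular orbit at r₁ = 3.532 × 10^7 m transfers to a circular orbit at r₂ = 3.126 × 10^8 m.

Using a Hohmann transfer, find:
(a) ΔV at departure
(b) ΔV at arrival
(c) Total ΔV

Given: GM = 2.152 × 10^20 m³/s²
r₁ = 3.532 × 10^7 m
r₂ = 3.126 × 10^8 m
GM = 2.152 × 10^20 m³/s²
Transfer ellipse: a_t = (r₁ + r₂)/2 = 1.7396 × 10^8 m
Circular speed at r₁: v₁ = √(GM/r₁) = 2.46837 × 10^6 m/s
Transfer speed at r₁ (periapsis): v₁ₜ = √(GM(2/r₁ − 1/a_t)) = 3.30888 × 10^6 m/s
(a) ΔV₁ = v₁ₜ − v₁ = 840504 m/s ≈ 840.5 km/s
Circular speed at r₂: v₂ = √(GM/r₂) = 829711 m/s
Transfer speed at r₂ (apoapsis): v₂ₜ = √(GM(2/r₂ − 1/a_t)) = 373863 m/s
(b) ΔV₂ = v₂ − v₂ₜ = 455848 m/s ≈ 455.8 km/s
(c) ΔV_total = ΔV₁ + ΔV₂ = 1.29635 × 10^6 m/s ≈ 1296 km/s

Final answer:
(a) ΔV₁ = 840.5 km/s
(b) ΔV₂ = 455.8 km/s
(c) ΔV_total = 1296 km/s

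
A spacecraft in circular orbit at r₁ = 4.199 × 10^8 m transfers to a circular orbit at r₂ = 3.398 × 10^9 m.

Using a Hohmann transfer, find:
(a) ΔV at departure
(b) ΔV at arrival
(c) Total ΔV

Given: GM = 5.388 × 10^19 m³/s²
r₁ = 4.199 × 10^8 m
r₂ = 3.398 × 10^9 m
GM = 5.388 × 10^19 m³/s²
Transfer ellipse: a_t = (r₁ + r₂)/2 = 1.90895 × 10^9 m
Circular speed at r₁: v₁ = √(GM/r₁) = 358213 m/s
Transfer speed at r₁ (periapsis): v₁ₜ = √(GM(2/r₁ − 1/a_t)) = 477920 m/s
(a) ΔV₁ = v₁ₜ − v₁ = 119707 m/s ≈ 119.7 km/s
Circular speed at r₂: v₂ = √(GM/r₂) = 125922 m/s
Transfer speed at r₂ (apoapsis): v₂ₜ = √(GM(2/r₂ − 1/a_t)) = 59057.9 m/s
(b) ΔV₂ = v₂ − v₂ₜ = 66864.3 m/s ≈ 66.86 km/s
(c) ΔV_total = ΔV₁ + ΔV₂ = 186572 m/s ≈ 186.6 km/s

Final answer:
(a) ΔV₁ = 119.7 km/s
(b) ΔV₂ = 66.86 km/s
(c) ΔV_total = 186.6 km/s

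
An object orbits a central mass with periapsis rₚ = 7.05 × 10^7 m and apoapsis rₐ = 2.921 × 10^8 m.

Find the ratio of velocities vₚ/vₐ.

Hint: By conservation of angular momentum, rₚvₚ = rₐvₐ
rₚ = 7.05 × 10^7 m
rₐ = 2.921 × 10^8 m
rₚvₚ = rₐvₐ  ⇒  vₚ/vₐ = rₐ/rₚ
vₚ/vₐ = (2.921 × 10^8) / (7.05 × 10^7) = 4.14326

Final answer: vₚ/vₐ = 4.143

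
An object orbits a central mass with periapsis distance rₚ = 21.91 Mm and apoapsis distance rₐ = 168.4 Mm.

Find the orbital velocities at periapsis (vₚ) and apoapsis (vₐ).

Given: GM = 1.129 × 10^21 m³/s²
rₚ = 21.91 Mm = 2.191 × 10^7 m
rₐ = 168.4 Mm = 1.684 × 10^8 m
GM = 1.129 × 10^21 m³/s²
a = (rₚ + rₐ)/2 = 9.5155 × 10^7 m
Vis-viva: v² = GM (2/r − 1/a)
vₚ² = 1.129 × 10^21 × (9.12825 × 10^-8 − 1.05092 × 10^-8) = 9.11931 × 10^13 m²/s²
vₚ = 9.54951 × 10^6 m/s ≈ 9550 km/s
vₐ² = 1.129 × 10^21 × (1.18765 × 10^-8 − 1.05092 × 10^-8) = 1.5437 × 10^12 m²/s²
vₐ = 1.24246 × 10^6 m/s ≈ 1242 km/s

Final answer: vₚ = 9550 km/s, vₐ = 1242 km/s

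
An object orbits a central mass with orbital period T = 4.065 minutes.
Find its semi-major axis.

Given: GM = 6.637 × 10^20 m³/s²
T = 4.065 minutes = 243.9 s
GM = 6.637 × 10^20 m³/s²
Kepler's third law: a³ = GM T² / (4π²)
T² = 59487.2 s²
a³ = (6.637 × 10^20) × 59487.2 / (4π²) = 1.00008 × 10^24 m³
a = (a³)^(1/3) = 1.00003 × 10^8 m ≈ 100 Mm

Final answer: 100 Mm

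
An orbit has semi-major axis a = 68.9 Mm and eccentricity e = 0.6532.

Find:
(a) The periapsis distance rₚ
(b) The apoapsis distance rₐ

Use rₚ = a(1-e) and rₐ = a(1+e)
a = 68.9 Mm = 6.89 × 10^7 m
e = 0.6532:  1 − e = 0.3468,  1 + e = 1.6532
(a) rₚ = a(1 − e) = 6.89 × 10^7 m × 0.3468 = 2.38945 × 10^7 m ≈ 23.89 Mm
(b) rₐ = a(1 + e) = 6.89 × 10^7 m × 1.6532 = 1.13905 × 10^8 m ≈ 113.9 Mm

Final answer:
(a) rₚ = 23.89 Mm
(b) rₐ = 113.9 Mm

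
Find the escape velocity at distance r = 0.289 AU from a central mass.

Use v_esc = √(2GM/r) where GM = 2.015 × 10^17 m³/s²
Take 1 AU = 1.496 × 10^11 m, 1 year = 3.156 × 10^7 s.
r = 0.289 AU = 4.32344 × 10^10 m
GM = 2.015 × 10^17 m³/s²
2GM/r = 2 × (2.015 × 10^17) / (4.32344 × 10^10) = 9.32128 × 10^6 m²/s²
v_esc = √(2GM/r) = 3053.08 m/s ≈ 0.6441 AU/year

Final answer: 0.6441 AU/year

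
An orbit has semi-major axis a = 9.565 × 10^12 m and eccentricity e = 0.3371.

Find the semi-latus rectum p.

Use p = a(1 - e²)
a = 9.565 × 10^12 m
e = 0.3371,  e² = 0.113636,  1 − e² = 0.886364
p = a(1 − e²) = 9.565 × 10^12 m × 0.886364 = 8.47807 × 10^12 m ≈ 8.478 × 10^12 m

Final answer: p = 8.478 × 10^12 m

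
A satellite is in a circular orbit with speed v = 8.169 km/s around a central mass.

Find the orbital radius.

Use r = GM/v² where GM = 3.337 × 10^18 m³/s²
v = 8.169 km/s = 8169 m/s
GM = 3.337 × 10^18 m³/s²
v² = 6.67326 × 10^7 m²/s²
r = GM/v² = (3.337 × 10^18) / (6.67326 × 10^7) = 5.00056 × 10^10 m ≈ 50.01 Gm

Final answer: 50.01 Gm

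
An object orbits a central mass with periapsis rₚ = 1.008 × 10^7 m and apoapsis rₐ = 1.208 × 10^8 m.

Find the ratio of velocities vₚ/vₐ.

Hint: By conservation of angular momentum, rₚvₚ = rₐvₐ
rₚ = 1.008 × 10^7 m
rₐ = 1.208 × 10^8 m
rₚvₚ = rₐvₐ  ⇒  vₚ/vₐ = rₐ/rₚ
vₚ/vₐ = (1.208 × 10^8) / (1.008 × 10^7) = 11.9841

Final answer: vₚ/vₐ = 11.98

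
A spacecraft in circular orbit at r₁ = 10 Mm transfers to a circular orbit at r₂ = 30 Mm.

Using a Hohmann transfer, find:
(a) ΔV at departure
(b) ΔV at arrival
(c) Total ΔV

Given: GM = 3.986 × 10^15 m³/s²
r₁ = 10 Mm = 1 × 10^7 m
r₂ = 30 Mm = 3 × 10^7 m
GM = 3.986 × 10^15 m³/s²
Transfer ellipse: a_t = (r₁ + r₂)/2 = 2 × 10^7 m
Circular speed at r₁: v₁ = √(GM/r₁) = 19965 m/s
Transfer speed at r₁ (periapsis): v₁ₜ = √(GM(2/r₁ − 1/a_t)) = 24452 m/s
(a) ΔV₁ = v₁ₜ − v₁ = 4487.02 m/s ≈ 4.487 km/s
Circular speed at r₂: v₂ = √(GM/r₂) = 11526.8 m/s
Transfer speed at r₂ (apoapsis): v₂ₜ = √(GM(2/r₂ − 1/a_t)) = 8150.66 m/s
(b) ΔV₂ = v₂ − v₂ₜ = 3376.12 m/s ≈ 3.376 km/s
(c) ΔV_total = ΔV₁ + ΔV₂ = 7863.14 m/s ≈ 7.863 km/s

Final answer:
(a) ΔV₁ = 4.487 km/s
(b) ΔV₂ = 3.376 km/s
(c) ΔV_total = 7.863 km/s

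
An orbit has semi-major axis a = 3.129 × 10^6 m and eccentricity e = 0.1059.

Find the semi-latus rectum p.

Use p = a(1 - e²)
a = 3.129 × 10^6 m
e = 0.1059,  e² = 0.0112148,  1 − e² = 0.988785
p = a(1 − e²) = 3.129 × 10^6 m × 0.988785 = 3.09391 × 10^6 m ≈ 3.094 × 10^6 m

Final answer: p = 3.094 × 10^6 m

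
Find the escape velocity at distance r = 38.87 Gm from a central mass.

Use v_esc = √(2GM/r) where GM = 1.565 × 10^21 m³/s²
r = 38.87 Gm = 3.887 × 10^10 m
GM = 1.565 × 10^21 m³/s²
2GM/r = 2 × (1.565 × 10^21) / (3.887 × 10^10) = 8.05248 × 10^10 m²/s²
v_esc = √(2GM/r) = 283769 m/s ≈ 283.8 km/s

Final answer: 283.8 km/s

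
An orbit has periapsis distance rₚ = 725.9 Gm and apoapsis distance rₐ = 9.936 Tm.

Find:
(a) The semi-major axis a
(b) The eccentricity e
rₚ = 725.9 Gm = 7.259 × 10^11 m
rₐ = 9.936 Tm = 9.936 × 10^12 m
(a) a = (rₚ + rₐ)/2 = 5.33095 × 10^12 m ≈ 5.331 Tm
(b) e = (rₐ − rₚ)/(rₐ + rₚ) = (9.2101 × 10^12) / (1.06619 × 10^13) = 0.863833

Final answer:
(a) a = 5.331 Tm
(b) e = 0.8638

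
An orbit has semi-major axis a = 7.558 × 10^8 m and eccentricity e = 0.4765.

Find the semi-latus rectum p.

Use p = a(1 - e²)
a = 7.558 × 10^8 m
e = 0.4765,  e² = 0.227052,  1 − e² = 0.772948
p = a(1 − e²) = 7.558 × 10^8 m × 0.772948 = 5.84194 × 10^8 m ≈ 5.842 × 10^8 m

Final answer: p = 5.842 × 10^8 m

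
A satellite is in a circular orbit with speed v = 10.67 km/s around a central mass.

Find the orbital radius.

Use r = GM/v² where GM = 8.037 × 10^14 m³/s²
v = 10.67 km/s = 10670 m/s
GM = 8.037 × 10^14 m³/s²
v² = 1.13849 × 10^8 m²/s²
r = GM/v² = (8.037 × 10^14) / (1.13849 × 10^8) = 7.05936 × 10^6 m ≈ 7.059 Mm

Final answer: 7.059 Mm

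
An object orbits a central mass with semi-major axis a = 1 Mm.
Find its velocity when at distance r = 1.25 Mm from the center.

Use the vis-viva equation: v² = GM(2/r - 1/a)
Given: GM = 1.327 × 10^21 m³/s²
a = 1 Mm = 1 × 10^6 m
r = 1.25 Mm = 1.25 × 10^6 m
GM = 1.327 × 10^21 m³/s²
2/r − 1/a = 1.6 × 10^-6 − 1 × 10^-6 = 6 × 10^-7 m⁻¹
v² = GM (2/r − 1/a) = 7.962 × 10^14 m²/s²
v = 2.8217 × 10^7 m/s ≈ 2.822 × 10^4 km/s

Final answer: 2.822 × 10^4 km/s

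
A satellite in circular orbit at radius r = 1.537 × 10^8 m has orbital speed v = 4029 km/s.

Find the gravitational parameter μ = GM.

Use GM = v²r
r = 1.537 × 10^8 m
v = 4029 km/s = 4.029 × 10^6 m/s
v² = 1.62328 × 10^13 m²/s²
GM = v²r = 1.62328 × 10^13 × 1.537 × 10^8 = 2.49499 × 10^21 m³/s²
GM ≈ 2.495 × 10^21 m³/s²

Final answer: GM = 2.495 × 10^21 m³/s²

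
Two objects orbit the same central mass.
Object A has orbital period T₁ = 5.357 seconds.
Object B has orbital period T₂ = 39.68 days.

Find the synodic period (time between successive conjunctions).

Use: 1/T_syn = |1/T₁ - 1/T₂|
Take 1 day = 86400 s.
T₁ = 5.357 seconds
T₂ = 39.68 days = 3.42835 × 10^6 s
1/T₁ = 0.186672 s⁻¹
1/T₂ = 2.91685 × 10^-7 s⁻¹
|1/T₁ − 1/T₂| = 0.186671 s⁻¹
T_syn = 1 / |1/T₁ − 1/T₂| = 5.35701 s ≈ 5.357 seconds

Final answer: T_syn = 5.357 seconds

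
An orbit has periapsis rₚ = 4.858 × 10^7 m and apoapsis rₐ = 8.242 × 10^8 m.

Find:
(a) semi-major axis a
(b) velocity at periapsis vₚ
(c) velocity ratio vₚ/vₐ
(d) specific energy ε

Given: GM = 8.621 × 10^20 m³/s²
rₚ = 4.858 × 10^7 m
rₐ = 8.242 × 10^8 m
GM = 8.621 × 10^20 m³/s²
a = (rₚ + rₐ)/2 = 4.3639 × 10^8 m
e = (rₐ − rₚ)/(rₐ + rₚ) = (7.7562 × 10^8) / (8.7278 × 10^8) = 0.888678
(a) a = 4.3639 × 10^8 m ≈ 4.364 × 10^8 m
(b) vₚ² = GM (2/rₚ − 1/a) = 8.621 × 10^20 × (4.11692 × 10^-8 − 2.29153 × 10^-9) = 3.35164 × 10^13 m²/s²;  vₚ = 5.78934 × 10^6 m/s ≈ 5789 km/s
(c) vₚ/vₐ = rₐ/rₚ (angular momentum) = (8.242 × 10^8) / (4.858 × 10^7) = 16.9658 ≈ 16.97
(d) 2a = 8.7278 × 10^8 m;  ε = −GM/(2a) = -9.87763 × 10^11 J/kg ≈ -987.8 GJ/kg

Final answer:
(a) semi-major axis a = 4.364 × 10^8 m
(b) velocity at periapsis vₚ = 5789 km/s
(c) velocity ratio vₚ/vₐ = 16.97
(d) specific energy ε = -987.8 GJ/kg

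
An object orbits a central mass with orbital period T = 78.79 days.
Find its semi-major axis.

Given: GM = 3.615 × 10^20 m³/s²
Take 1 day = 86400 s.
T = 78.79 days = 6.80746 × 10^6 s
GM = 3.615 × 10^20 m³/s²
Kepler's third law: a³ = GM T² / (4π²)
T² = 4.63415 × 10^13 s²
a³ = (3.615 × 10^20) × (4.63415 × 10^13) / (4π²) = 4.24344 × 10^32 m³
a = (a³)^(1/3) = 7.5146 × 10^10 m ≈ 7.515 × 10^10 m

Final answer: 7.515 × 10^10 m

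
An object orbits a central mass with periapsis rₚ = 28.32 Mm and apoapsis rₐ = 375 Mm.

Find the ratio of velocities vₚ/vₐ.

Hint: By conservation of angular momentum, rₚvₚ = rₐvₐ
rₚ = 28.32 Mm = 2.832 × 10^7 m
rₐ = 375 Mm = 3.75 × 10^8 m
rₚvₚ = rₐvₐ  ⇒  vₚ/vₐ = rₐ/rₚ
vₚ/vₐ = (3.75 × 10^8) / (2.832 × 10^7) = 13.2415

Final answer: vₚ/vₐ = 13.24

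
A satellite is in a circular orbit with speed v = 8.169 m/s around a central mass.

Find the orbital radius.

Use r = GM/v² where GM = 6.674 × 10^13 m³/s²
v = 8.169 m/s
GM = 6.674 × 10^13 m³/s²
v² = 66.7326 m²/s²
r = GM/v² = (6.674 × 10^13) / 66.7326 = 1.00011 × 10^12 m ≈ 1 Tm

Final answer: 1 Tm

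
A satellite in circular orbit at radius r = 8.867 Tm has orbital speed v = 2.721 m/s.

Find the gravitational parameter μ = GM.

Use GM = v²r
r = 8.867 Tm = 8.867 × 10^12 m
v = 2.721 m/s
v² = 7.40384 m²/s²
GM = v²r = 7.40384 × 8.867 × 10^12 = 6.56499 × 10^13 m³/s²
GM ≈ 6.565 × 10^13 m³/s²

Final answer: GM = 6.565 × 10^13 m³/s²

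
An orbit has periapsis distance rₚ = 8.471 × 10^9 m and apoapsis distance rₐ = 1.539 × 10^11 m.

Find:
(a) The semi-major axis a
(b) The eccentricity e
rₚ = 8.471 × 10^9 m
rₐ = 1.539 × 10^11 m
(a) a = (rₚ + rₐ)/2 = 8.11855 × 10^10 m ≈ 8.119 × 10^10 m
(b) e = (rₐ − rₚ)/(rₐ + rₚ) = (1.45429 × 10^11) / (1.62371 × 10^11) = 0.895659

Final answer:
(a) a = 8.119 × 10^10 m
(b) e = 0.8957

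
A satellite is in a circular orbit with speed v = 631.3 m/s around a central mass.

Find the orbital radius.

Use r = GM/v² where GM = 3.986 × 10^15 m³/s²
v = 631.3 m/s
GM = 3.986 × 10^15 m³/s²
v² = 398540 m²/s²
r = GM/v² = (3.986 × 10^15) / 398540 = 1.00015 × 10^10 m ≈ 10 Gm

Final answer: 10 Gm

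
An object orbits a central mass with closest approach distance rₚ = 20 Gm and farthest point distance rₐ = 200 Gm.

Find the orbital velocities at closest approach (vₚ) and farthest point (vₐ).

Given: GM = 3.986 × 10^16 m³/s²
rₚ = 20 Gm = 2 × 10^10 m
rₐ = 200 Gm = 2 × 10^11 m
GM = 3.986 × 10^16 m³/s²
a = (rₚ + rₐ)/2 = 1.1 × 10^11 m
Vis-viva: v² = GM (2/r − 1/a)
vₚ² = 3.986 × 10^16 × (1 × 10^-10 − 9.09091 × 10^-12) = 3.62364 × 10^6 m²/s²
vₚ = 1903.59 m/s ≈ 1.904 km/s
vₐ² = 3.986 × 10^16 × (1 × 10^-11 − 9.09091 × 10^-12) = 36236.4 m²/s²
vₐ = 190.359 m/s ≈ 190.4 m/s

Final answer: vₚ = 1.904 km/s, vₐ = 190.4 m/s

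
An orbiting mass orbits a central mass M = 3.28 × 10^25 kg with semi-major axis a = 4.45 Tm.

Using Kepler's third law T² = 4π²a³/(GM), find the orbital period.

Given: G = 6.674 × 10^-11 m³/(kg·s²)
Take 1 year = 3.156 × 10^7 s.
M = 3.28 × 10^25 kg
GM = G × M = 6.674 × 10^-11 × 3.28 × 10^25 = 2.18907 × 10^15 m³/s²
a = 4.45 Tm = 4.45 × 10^12 m
a³ = 8.81211 × 10^37 m³
T = 2π √(a³/GM) = 2π √((8.81211 × 10^37) / (2.18907 × 10^15)) = 2π × 2.00637 × 10^11 s
T = 1.26064 × 10^12 s ≈ 3.994 × 10^4 years

Final answer: 3.994 × 10^4 years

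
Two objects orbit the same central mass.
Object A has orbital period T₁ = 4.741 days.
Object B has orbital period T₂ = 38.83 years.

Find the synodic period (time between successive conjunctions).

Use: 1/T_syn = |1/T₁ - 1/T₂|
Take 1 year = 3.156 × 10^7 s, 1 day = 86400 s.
T₁ = 4.741 days = 409622 s
T₂ = 38.83 years = 1.22547 × 10^9 s
1/T₁ = 2.44127 × 10^-6 s⁻¹
1/T₂ = 8.1601 × 10^-10 s⁻¹
|1/T₁ − 1/T₂| = 2.44046 × 10^-6 s⁻¹
T_syn = 1 / |1/T₁ − 1/T₂| = 409759 s ≈ 4.743 days

Final answer: T_syn = 4.743 days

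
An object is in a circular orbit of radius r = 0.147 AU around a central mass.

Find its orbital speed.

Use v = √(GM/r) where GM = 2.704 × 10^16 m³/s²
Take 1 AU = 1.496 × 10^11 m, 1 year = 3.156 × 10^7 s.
r = 0.147 AU = 2.19912 × 10^10 m
GM = 2.704 × 10^16 m³/s²
GM/r = (2.704 × 10^16) / (2.19912 × 10^10) = 1.22958 × 10^6 m²/s²
v = √(GM/r) = 1108.87 m/s ≈ 0.2339 AU/year

Final answer: 0.2339 AU/year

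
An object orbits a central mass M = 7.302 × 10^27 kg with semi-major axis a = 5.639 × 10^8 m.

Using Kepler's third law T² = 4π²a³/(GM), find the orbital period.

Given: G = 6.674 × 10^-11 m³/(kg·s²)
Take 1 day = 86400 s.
M = 7.302 × 10^27 kg
GM = G × M = 6.674 × 10^-11 × 7.302 × 10^27 = 4.87335 × 10^17 m³/s²
a = 5.639 × 10^8 m
a³ = 1.79311 × 10^26 m³
T = 2π √(a³/GM) = 2π √((1.79311 × 10^26) / (4.87335 × 10^17)) = 2π × 19181.8 s
T = 120523 s ≈ 1.395 days

Final answer: 1.395 days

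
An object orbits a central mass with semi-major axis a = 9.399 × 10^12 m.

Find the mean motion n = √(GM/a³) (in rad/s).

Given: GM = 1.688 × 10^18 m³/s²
a = 9.399 × 10^12 m
GM = 1.688 × 10^18 m³/s²
a³ = 8.30319 × 10^38 m³
GM/a³ = (1.688 × 10^18) / (8.30319 × 10^38) = 2.03295 × 10^-21 s⁻²
n = √(GM/a³) = 4.50883 × 10^-11 rad/s ≈ 4.509 × 10^-11 rad/s

Final answer: n = 4.509 × 10^-11 rad/s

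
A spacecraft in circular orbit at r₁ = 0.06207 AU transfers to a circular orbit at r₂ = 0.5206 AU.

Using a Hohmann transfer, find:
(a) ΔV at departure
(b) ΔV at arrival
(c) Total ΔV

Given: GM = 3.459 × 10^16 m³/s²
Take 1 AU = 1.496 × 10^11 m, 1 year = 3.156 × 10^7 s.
r₁ = 0.06207 AU = 9.28567 × 10^9 m
r₂ = 0.5206 AU = 7.78818 × 10^10 m
GM = 3.459 × 10^16 m³/s²
Transfer ellipse: a_t = (r₁ + r₂)/2 = 4.35837 × 10^10 m
Circular speed at r₁: v₁ = √(GM/r₁) = 1930.05 m/s
Transfer speed at r₁ (periapsis): v₁ₜ = √(GM(2/r₁ − 1/a_t)) = 2580.03 m/s
(a) ΔV₁ = v₁ₜ − v₁ = 649.977 m/s ≈ 0.1371 AU/year
Circular speed at r₂: v₂ = √(GM/r₂) = 666.434 m/s
Transfer speed at r₂ (apoapsis): v₂ₜ = √(GM(2/r₂ − 1/a_t)) = 307.611 m/s
(b) ΔV₂ = v₂ − v₂ₜ = 358.823 m/s ≈ 358.8 m/s
(c) ΔV_total = ΔV₁ + ΔV₂ = 1008.8 m/s ≈ 0.2128 AU/year

Final answer:
(a) ΔV₁ = 0.1371 AU/year
(b) ΔV₂ = 358.8 m/s
(c) ΔV_total = 0.2128 AU/year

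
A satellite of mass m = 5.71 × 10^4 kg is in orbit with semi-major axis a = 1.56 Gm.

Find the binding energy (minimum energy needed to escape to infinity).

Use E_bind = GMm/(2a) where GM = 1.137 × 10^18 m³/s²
a = 1.56 Gm = 1.56 × 10^9 m
GM = 1.137 × 10^18 m³/s²
m = 5.71 × 10^4 kg
GMm = 1.137 × 10^18 × 57100 = 6.49227 × 10^22 m³·kg/s²
2a = 3.12 × 10^9 m
E_bind = GMm/(2a) = 2.08086 × 10^13 J ≈ 20.81 TJ

Final answer: 20.81 TJ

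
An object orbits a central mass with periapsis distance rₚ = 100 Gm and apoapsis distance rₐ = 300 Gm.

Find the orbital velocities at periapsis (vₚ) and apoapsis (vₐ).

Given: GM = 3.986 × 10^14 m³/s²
rₚ = 100 Gm = 1 × 10^11 m
rₐ = 300 Gm = 3 × 10^11 m
GM = 3.986 × 10^14 m³/s²
a = (rₚ + rₐ)/2 = 2 × 10^11 m
Vis-viva: v² = GM (2/r − 1/a)
vₚ² = 3.986 × 10^14 × (2 × 10^-11 − 5 × 10^-12) = 5979 m²/s²
vₚ = 77.324 m/s ≈ 77.32 m/s
vₐ² = 3.986 × 10^14 × (6.66667 × 10^-12 − 5 × 10^-12) = 664.333 m²/s²
vₐ = 25.7747 m/s ≈ 25.77 m/s

Final answer: vₚ = 77.32 m/s, vₐ = 25.77 m/s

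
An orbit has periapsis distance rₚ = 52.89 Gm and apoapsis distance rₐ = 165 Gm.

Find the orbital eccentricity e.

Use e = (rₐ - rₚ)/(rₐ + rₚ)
rₚ = 52.89 Gm = 5.289 × 10^10 m
rₐ = 165 Gm = 1.65 × 10^11 m
rₐ − rₚ = 1.1211 × 10^11 m
rₐ + rₚ = 2.1789 × 10^11 m
e = (rₐ − rₚ)/(rₐ + rₚ) = 0.514526

Final answer: e = 0.5145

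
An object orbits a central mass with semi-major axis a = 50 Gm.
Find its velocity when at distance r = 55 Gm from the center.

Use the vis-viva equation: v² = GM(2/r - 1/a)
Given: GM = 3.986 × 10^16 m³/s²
a = 50 Gm = 5 × 10^10 m
r = 55 Gm = 5.5 × 10^10 m
GM = 3.986 × 10^16 m³/s²
2/r − 1/a = 3.63636 × 10^-11 − 2 × 10^-11 = 1.63636 × 10^-11 m⁻¹
v² = GM (2/r − 1/a) = 652255 m²/s²
v = 807.623 m/s ≈ 807.6 m/s

Final answer: 807.6 m/s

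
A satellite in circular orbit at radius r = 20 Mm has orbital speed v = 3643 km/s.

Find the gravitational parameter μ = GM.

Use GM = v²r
r = 20 Mm = 2 × 10^7 m
v = 3643 km/s = 3.643 × 10^6 m/s
v² = 1.32714 × 10^13 m²/s²
GM = v²r = 1.32714 × 10^13 × 2 × 10^7 = 2.65429 × 10^20 m³/s²
GM ≈ 2.654 × 10^20 m³/s²

Final answer: GM = 2.654 × 10^20 m³/s²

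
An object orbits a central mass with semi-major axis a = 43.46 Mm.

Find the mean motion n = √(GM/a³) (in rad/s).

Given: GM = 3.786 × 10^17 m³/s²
a = 43.46 Mm = 4.346 × 10^7 m
GM = 3.786 × 10^17 m³/s²
a³ = 8.2086 × 10^22 m³
GM/a³ = (3.786 × 10^17) / (8.2086 × 10^22) = 4.61224 × 10^-6 s⁻²
n = √(GM/a³) = 0.00214761 rad/s ≈ 0.002148 rad/s

Final answer: n = 0.002148 rad/s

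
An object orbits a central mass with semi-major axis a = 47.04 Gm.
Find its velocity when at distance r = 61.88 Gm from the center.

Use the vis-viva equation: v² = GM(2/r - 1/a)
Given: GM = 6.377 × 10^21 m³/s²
a = 47.04 Gm = 4.704 × 10^10 m
r = 61.88 Gm = 6.188 × 10^10 m
GM = 6.377 × 10^21 m³/s²
2/r − 1/a = 3.23206 × 10^-11 − 2.12585 × 10^-11 = 1.10621 × 10^-11 m⁻¹
v² = GM (2/r − 1/a) = 7.05431 × 10^10 m²/s²
v = 265600 m/s ≈ 265.6 km/s

Final answer: 265.6 km/s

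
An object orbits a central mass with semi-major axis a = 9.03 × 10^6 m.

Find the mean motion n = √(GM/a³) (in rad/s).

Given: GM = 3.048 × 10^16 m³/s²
a = 9.03 × 10^6 m
GM = 3.048 × 10^16 m³/s²
a³ = 7.36314 × 10^20 m³
GM/a³ = (3.048 × 10^16) / (7.36314 × 10^20) = 4.13954 × 10^-5 s⁻²
n = √(GM/a³) = 0.00643392 rad/s ≈ 0.006434 rad/s

Final answer: n = 0.006434 rad/s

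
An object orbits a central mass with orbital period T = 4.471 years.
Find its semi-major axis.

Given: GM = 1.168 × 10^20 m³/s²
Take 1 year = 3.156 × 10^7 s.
T = 4.471 years = 1.41105 × 10^8 s
GM = 1.168 × 10^20 m³/s²
Kepler's third law: a³ = GM T² / (4π²)
T² = 1.99106 × 10^16 s²
a³ = (1.168 × 10^20) × (1.99106 × 10^16) / (4π²) = 5.89069 × 10^34 m³
a = (a³)^(1/3) = 3.89095 × 10^11 m ≈ 389.1 Gm

Final answer: 389.1 Gm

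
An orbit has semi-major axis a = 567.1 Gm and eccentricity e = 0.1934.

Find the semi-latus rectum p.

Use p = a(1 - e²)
a = 567.1 Gm = 5.671 × 10^11 m
e = 0.1934,  e² = 0.0374036,  1 − e² = 0.962596
p = a(1 − e²) = 5.671 × 10^11 m × 0.962596 = 5.45888 × 10^11 m ≈ 545.9 Gm

Final answer: p = 545.9 Gm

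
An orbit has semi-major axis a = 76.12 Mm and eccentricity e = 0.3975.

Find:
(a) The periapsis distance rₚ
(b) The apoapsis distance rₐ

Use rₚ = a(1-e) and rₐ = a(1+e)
a = 76.12 Mm = 7.612 × 10^7 m
e = 0.3975:  1 − e = 0.6025,  1 + e = 1.3975
(a) rₚ = a(1 − e) = 7.612 × 10^7 m × 0.6025 = 4.58623 × 10^7 m ≈ 45.86 Mm
(b) rₐ = a(1 + e) = 7.612 × 10^7 m × 1.3975 = 1.06378 × 10^8 m ≈ 106.4 Mm

Final answer:
(a) rₚ = 45.86 Mm
(b) rₐ = 106.4 Mm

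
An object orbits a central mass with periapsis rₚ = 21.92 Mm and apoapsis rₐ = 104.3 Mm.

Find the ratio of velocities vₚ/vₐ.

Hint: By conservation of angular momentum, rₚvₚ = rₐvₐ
rₚ = 21.92 Mm = 2.192 × 10^7 m
rₐ = 104.3 Mm = 1.043 × 10^8 m
rₚvₚ = rₐvₐ  ⇒  vₚ/vₐ = rₐ/rₚ
vₚ/vₐ = (1.043 × 10^8) / (2.192 × 10^7) = 4.75821

Final answer: vₚ/vₐ = 4.758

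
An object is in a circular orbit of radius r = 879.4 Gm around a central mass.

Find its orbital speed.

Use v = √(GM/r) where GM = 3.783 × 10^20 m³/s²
r = 879.4 Gm = 8.794 × 10^11 m
GM = 3.783 × 10^20 m³/s²
GM/r = (3.783 × 10^20) / (8.794 × 10^11) = 4.3018 × 10^8 m²/s²
v = √(GM/r) = 20740.8 m/s ≈ 20.74 km/s

Final answer: 20.74 km/s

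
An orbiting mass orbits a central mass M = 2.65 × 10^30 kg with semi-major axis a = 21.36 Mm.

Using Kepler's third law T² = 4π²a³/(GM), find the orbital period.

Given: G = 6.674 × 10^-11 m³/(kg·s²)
M = 2.65 × 10^30 kg
GM = G × M = 6.674 × 10^-11 × 2.65 × 10^30 = 1.76861 × 10^20 m³/s²
a = 21.36 Mm = 2.136 × 10^7 m
a³ = 9.74549 × 10^21 m³
T = 2π √(a³/GM) = 2π √((9.74549 × 10^21) / (1.76861 × 10^20)) = 2π × 7.42311 s
T = 46.6408 s ≈ 46.64 seconds

Final answer: 46.64 seconds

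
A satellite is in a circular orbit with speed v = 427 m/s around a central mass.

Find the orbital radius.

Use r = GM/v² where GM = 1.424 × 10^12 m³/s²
v = 427 m/s
GM = 1.424 × 10^12 m³/s²
v² = 182329 m²/s²
r = GM/v² = (1.424 × 10^12) / 182329 = 7.81006 × 10^6 m ≈ 7.81 Mm

Final answer: 7.81 Mm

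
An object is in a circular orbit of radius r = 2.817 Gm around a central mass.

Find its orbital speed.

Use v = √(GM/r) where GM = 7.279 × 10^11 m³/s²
r = 2.817 Gm = 2.817 × 10^9 m
GM = 7.279 × 10^11 m³/s²
GM/r = (7.279 × 10^11) / (2.817 × 10^9) = 258.395 m²/s²
v = √(GM/r) = 16.0747 m/s ≈ 16.07 m/s

Final answer: 16.07 m/s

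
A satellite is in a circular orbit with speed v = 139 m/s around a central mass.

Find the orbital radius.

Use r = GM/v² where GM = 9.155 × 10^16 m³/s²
v = 139 m/s
GM = 9.155 × 10^16 m³/s²
v² = 19321 m²/s²
r = GM/v² = (9.155 × 10^16) / 19321 = 4.73837 × 10^12 m ≈ 4.738 Tm

Final answer: 4.738 Tm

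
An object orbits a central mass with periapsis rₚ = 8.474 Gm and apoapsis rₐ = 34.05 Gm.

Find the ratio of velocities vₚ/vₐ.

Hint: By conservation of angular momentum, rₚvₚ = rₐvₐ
rₚ = 8.474 Gm = 8.474 × 10^9 m
rₐ = 34.05 Gm = 3.405 × 10^10 m
rₚvₚ = rₐvₐ  ⇒  vₚ/vₐ = rₐ/rₚ
vₚ/vₐ = (3.405 × 10^10) / (8.474 × 10^9) = 4.01817

Final answer: vₚ/vₐ = 4.018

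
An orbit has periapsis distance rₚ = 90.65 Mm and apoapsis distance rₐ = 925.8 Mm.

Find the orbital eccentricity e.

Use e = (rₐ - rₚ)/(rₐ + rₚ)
rₚ = 90.65 Mm = 9.065 × 10^7 m
rₐ = 925.8 Mm = 9.258 × 10^8 m
rₐ − rₚ = 8.3515 × 10^8 m
rₐ + rₚ = 1.01645 × 10^9 m
e = (rₐ − rₚ)/(rₐ + rₚ) = 0.821634

Final answer: e = 0.8216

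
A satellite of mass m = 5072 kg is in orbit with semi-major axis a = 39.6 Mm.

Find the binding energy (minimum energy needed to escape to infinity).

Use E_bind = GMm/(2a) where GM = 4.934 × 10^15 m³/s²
a = 39.6 Mm = 3.96 × 10^7 m
GM = 4.934 × 10^15 m³/s²
m = 5072 kg
GMm = 4.934 × 10^15 × 5072 = 2.50252 × 10^19 m³·kg/s²
2a = 7.92 × 10^7 m
E_bind = GMm/(2a) = 3.15975 × 10^11 J ≈ 316 GJ

Final answer: 316 GJ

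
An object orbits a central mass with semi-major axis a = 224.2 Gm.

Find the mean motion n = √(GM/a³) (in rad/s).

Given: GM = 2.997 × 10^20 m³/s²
a = 224.2 Gm = 2.242 × 10^11 m
GM = 2.997 × 10^20 m³/s²
a³ = 1.12696 × 10^34 m³
GM/a³ = (2.997 × 10^20) / (1.12696 × 10^34) = 2.65938 × 10^-14 s⁻²
n = √(GM/a³) = 1.63076 × 10^-7 rad/s ≈ 1.631 × 10^-7 rad/s

Final answer: n = 1.631 × 10^-7 rad/s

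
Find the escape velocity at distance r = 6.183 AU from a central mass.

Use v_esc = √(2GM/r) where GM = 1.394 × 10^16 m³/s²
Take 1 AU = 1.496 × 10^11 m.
r = 6.183 AU = 9.24977 × 10^11 m
GM = 1.394 × 10^16 m³/s²
2GM/r = 2 × (1.394 × 10^16) / (9.24977 × 10^11) = 30141.3 m²/s²
v_esc = √(2GM/r) = 173.612 m/s ≈ 173.6 m/s

Final answer: 173.6 m/s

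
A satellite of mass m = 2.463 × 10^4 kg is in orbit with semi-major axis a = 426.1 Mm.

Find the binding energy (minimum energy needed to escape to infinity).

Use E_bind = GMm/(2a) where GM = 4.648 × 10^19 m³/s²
a = 426.1 Mm = 4.261 × 10^8 m
GM = 4.648 × 10^19 m³/s²
m = 2.463 × 10^4 kg
GMm = 4.648 × 10^19 × 24630 = 1.1448 × 10^24 m³·kg/s²
2a = 8.522 × 10^8 m
E_bind = GMm/(2a) = 1.34335 × 10^15 J ≈ 1.343 PJ

Final answer: 1.343 PJ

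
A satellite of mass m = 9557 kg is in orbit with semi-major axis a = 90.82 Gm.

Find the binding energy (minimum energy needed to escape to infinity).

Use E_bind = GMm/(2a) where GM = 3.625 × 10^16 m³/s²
a = 90.82 Gm = 9.082 × 10^10 m
GM = 3.625 × 10^16 m³/s²
m = 9557 kg
GMm = 3.625 × 10^16 × 9557 = 3.46441 × 10^20 m³·kg/s²
2a = 1.8164 × 10^11 m
E_bind = GMm/(2a) = 1.9073 × 10^9 J ≈ 1.907 GJ

Final answer: 1.907 GJ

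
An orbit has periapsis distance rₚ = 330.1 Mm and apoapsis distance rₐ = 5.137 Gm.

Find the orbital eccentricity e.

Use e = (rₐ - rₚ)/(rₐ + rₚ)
rₚ = 330.1 Mm = 3.301 × 10^8 m
rₐ = 5.137 Gm = 5.137 × 10^9 m
rₐ − rₚ = 4.8069 × 10^9 m
rₐ + rₚ = 5.4671 × 10^9 m
e = (rₐ − rₚ)/(rₐ + rₚ) = 0.879241

Final answer: e = 0.8792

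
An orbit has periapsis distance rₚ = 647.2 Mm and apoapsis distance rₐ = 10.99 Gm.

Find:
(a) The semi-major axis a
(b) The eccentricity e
rₚ = 647.2 Mm = 6.472 × 10^8 m
rₐ = 10.99 Gm = 1.099 × 10^10 m
(a) a = (rₚ + rₐ)/2 = 5.8186 × 10^9 m ≈ 5.819 Gm
(b) e = (rₐ − rₚ)/(rₐ + rₚ) = (1.03428 × 10^10) / (1.16372 × 10^10) = 0.88877

Final answer:
(a) a = 5.819 Gm
(b) e = 0.8888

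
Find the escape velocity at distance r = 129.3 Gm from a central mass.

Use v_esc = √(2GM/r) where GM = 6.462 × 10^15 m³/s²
r = 129.3 Gm = 1.293 × 10^11 m
GM = 6.462 × 10^15 m³/s²
2GM/r = 2 × (6.462 × 10^15) / (1.293 × 10^11) = 99953.6 m²/s²
v_esc = √(2GM/r) = 316.154 m/s ≈ 316.2 m/s

Final answer: 316.2 m/s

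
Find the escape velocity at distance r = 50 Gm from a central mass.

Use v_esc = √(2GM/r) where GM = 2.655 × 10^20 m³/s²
r = 50 Gm = 5 × 10^10 m
GM = 2.655 × 10^20 m³/s²
2GM/r = 2 × (2.655 × 10^20) / (5 × 10^10) = 1.062 × 10^10 m²/s²
v_esc = √(2GM/r) = 103053 m/s ≈ 103.1 km/s

Final answer: 103.1 km/s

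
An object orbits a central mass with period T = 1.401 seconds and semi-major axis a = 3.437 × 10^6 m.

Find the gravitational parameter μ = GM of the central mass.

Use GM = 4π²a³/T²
T = 1.401 seconds
a = 3.437 × 10^6 m
a³ = 4.06012 × 10^19 m³
T² = 1.9628 s²
GM = 4π² × (4.06012 × 10^19) / 1.9628 = 8.16624 × 10^20 m³/s²
GM ≈ 8.166 × 10^20 m³/s²

Final answer: GM = 8.166 × 10^20 m³/s²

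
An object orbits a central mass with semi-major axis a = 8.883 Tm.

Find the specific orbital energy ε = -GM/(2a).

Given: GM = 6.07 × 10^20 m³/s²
a = 8.883 Tm = 8.883 × 10^12 m
GM = 6.07 × 10^20 m³/s²
2a = 1.7766 × 10^13 m
ε = −GM/(2a) = -3.41664 × 10^7 J/kg ≈ -34.17 MJ/kg

Final answer: -34.17 MJ/kg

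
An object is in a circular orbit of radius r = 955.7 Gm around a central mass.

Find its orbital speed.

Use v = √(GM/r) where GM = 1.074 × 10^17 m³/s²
r = 955.7 Gm = 9.557 × 10^11 m
GM = 1.074 × 10^17 m³/s²
GM/r = (1.074 × 10^17) / (9.557 × 10^11) = 112378 m²/s²
v = √(GM/r) = 335.229 m/s ≈ 335.2 m/s

Final answer: 335.2 m/s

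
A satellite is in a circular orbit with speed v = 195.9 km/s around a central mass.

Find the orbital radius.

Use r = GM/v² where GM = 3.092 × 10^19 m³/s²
v = 195.9 km/s = 195900 m/s
GM = 3.092 × 10^19 m³/s²
v² = 3.83768 × 10^10 m²/s²
r = GM/v² = (3.092 × 10^19) / (3.83768 × 10^10) = 8.05695 × 10^8 m ≈ 805.7 Mm

Final answer: 805.7 Mm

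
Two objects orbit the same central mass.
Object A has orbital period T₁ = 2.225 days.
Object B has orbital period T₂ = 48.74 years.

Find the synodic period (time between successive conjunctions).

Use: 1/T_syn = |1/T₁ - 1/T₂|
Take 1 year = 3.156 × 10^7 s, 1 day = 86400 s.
T₁ = 2.225 days = 192240 s
T₂ = 48.74 years = 1.53823 × 10^9 s
1/T₁ = 5.20183 × 10^-6 s⁻¹
1/T₂ = 6.50096 × 10^-10 s⁻¹
|1/T₁ − 1/T₂| = 5.20118 × 10^-6 s⁻¹
T_syn = 1 / |1/T₁ − 1/T₂| = 192264 s ≈ 2.225 days

Final answer: T_syn = 2.225 days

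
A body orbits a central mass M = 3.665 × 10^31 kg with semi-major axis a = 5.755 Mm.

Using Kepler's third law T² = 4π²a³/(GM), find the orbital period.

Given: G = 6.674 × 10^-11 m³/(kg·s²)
M = 3.665 × 10^31 kg
GM = G × M = 6.674 × 10^-11 × 3.665 × 10^31 = 2.44602 × 10^21 m³/s²
a = 5.755 Mm = 5.755 × 10^6 m
a³ = 1.90606 × 10^20 m³
T = 2π √(a³/GM) = 2π √((1.90606 × 10^20) / (2.44602 × 10^21)) = 2π × 0.27915 s
T = 1.75395 s ≈ 1.754 seconds

Final answer: 1.754 seconds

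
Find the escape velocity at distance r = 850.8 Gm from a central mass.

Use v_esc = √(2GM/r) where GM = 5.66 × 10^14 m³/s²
r = 850.8 Gm = 8.508 × 10^11 m
GM = 5.66 × 10^14 m³/s²
2GM/r = 2 × (5.66 × 10^14) / (8.508 × 10^11) = 1330.51 m²/s²
v_esc = √(2GM/r) = 36.4762 m/s ≈ 36.48 m/s

Final answer: 36.48 m/s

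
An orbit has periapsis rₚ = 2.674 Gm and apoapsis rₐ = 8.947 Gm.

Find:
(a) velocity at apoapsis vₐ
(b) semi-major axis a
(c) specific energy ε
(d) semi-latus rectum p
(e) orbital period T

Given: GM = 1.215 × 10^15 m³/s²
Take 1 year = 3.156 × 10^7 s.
rₚ = 2.674 Gm = 2.674 × 10^9 m
rₐ = 8.947 Gm = 8.947 × 10^9 m
GM = 1.215 × 10^15 m³/s²
a = (rₚ + rₐ)/2 = 5.8105 × 10^9 m
e = (rₐ − rₚ)/(rₐ + rₚ) = (6.273 × 10^9) / (1.1621 × 10^10) = 0.539799
(a) vₐ² = GM (2/rₐ − 1/a) = 1.215 × 10^15 × (2.23539 × 10^-10 − 1.72102 × 10^-10) = 62495.2 m²/s²;  vₐ = 249.99 m/s ≈ 250 m/s
(b) a = 5.8105 × 10^9 m ≈ 5.811 Gm
(c) 2a = 1.1621 × 10^10 m;  ε = −GM/(2a) = -104552 J/kg ≈ -104.6 kJ/kg
(d) 1 − e² = 0.708617;  p = a(1 − e²) = 5.8105 × 10^9 × 0.708617 = 4.11742 × 10^9 m ≈ 4.117 Gm
(e) a³ = 1.96174 × 10^29 m³;  T = 2π √(a³/GM) = 2π × 1.27067 × 10^7 s = 7.98384 × 10^7 s ≈ 2.53 years

Final answer:
(a) velocity at apoapsis vₐ = 250 m/s
(b) semi-major axis a = 5.811 Gm
(c) specific energy ε = -104.6 kJ/kg
(d) semi-latus rectum p = 4.117 Gm
(e) orbital period T = 2.53 years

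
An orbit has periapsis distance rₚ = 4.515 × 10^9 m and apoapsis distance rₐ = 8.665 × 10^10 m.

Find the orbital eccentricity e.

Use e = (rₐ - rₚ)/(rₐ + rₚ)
rₚ = 4.515 × 10^9 m
rₐ = 8.665 × 10^10 m
rₐ − rₚ = 8.2135 × 10^10 m
rₐ + rₚ = 9.1165 × 10^10 m
e = (rₐ − rₚ)/(rₐ + rₚ) = 0.900949

Final answer: e = 0.9009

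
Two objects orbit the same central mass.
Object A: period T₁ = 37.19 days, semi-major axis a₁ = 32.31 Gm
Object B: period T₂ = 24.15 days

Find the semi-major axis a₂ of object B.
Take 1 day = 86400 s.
T₁ = 37.19 days = 3.21322 × 10^6 s
T₂ = 24.15 days = 2.08656 × 10^6 s
a₁ = 32.31 Gm = 3.231 × 10^10 m
Kepler's third law: (T₂/T₁)² = (a₂/a₁)³  ⇒  a₂ = a₁ (T₂/T₁)^(2/3)
T₂/T₁ = 0.649368
(T₂/T₁)^(2/3) = 0.749884
a₂ = 3.231 × 10^10 m × 0.749884 = 2.42287 × 10^10 m ≈ 24.23 Gm

Final answer: a₂ = 24.23 Gm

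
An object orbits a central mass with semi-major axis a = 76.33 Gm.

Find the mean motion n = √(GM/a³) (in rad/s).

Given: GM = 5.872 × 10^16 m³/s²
a = 76.33 Gm = 7.633 × 10^10 m
GM = 5.872 × 10^16 m³/s²
a³ = 4.44719 × 10^32 m³
GM/a³ = (5.872 × 10^16) / (4.44719 × 10^32) = 1.32038 × 10^-16 s⁻²
n = √(GM/a³) = 1.14908 × 10^-8 rad/s ≈ 1.149 × 10^-8 rad/s

Final answer: n = 1.149 × 10^-8 rad/s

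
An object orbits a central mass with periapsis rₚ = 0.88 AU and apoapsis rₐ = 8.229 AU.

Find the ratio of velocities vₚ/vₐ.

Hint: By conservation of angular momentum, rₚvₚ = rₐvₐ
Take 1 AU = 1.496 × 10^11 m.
rₚ = 0.88 AU = 1.31648 × 10^11 m
rₐ = 8.229 AU = 1.23106 × 10^12 m
rₚvₚ = rₐvₐ  ⇒  vₚ/vₐ = rₐ/rₚ
vₚ/vₐ = (1.23106 × 10^12) / (1.31648 × 10^11) = 9.35114

Final answer: vₚ/vₐ = 9.351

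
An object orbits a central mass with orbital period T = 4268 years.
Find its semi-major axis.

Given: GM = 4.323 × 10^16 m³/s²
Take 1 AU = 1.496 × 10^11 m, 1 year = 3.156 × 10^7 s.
T = 4268 years = 1.34698 × 10^11 s
GM = 4.323 × 10^16 m³/s²
Kepler's third law: a³ = GM T² / (4π²)
T² = 1.81436 × 10^22 s²
a³ = (4.323 × 10^16) × (1.81436 × 10^22) / (4π²) = 1.98677 × 10^37 m³
a = (a³)^(1/3) = 2.70842 × 10^12 m ≈ 18.1 AU

Final answer: 18.1 AU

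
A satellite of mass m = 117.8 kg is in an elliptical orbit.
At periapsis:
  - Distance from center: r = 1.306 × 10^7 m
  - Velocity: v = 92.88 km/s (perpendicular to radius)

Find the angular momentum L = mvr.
r = 1.306 × 10^7 m
v = 92.88 km/s = 92880 m/s
vr = 92880 × 1.306 × 10^7 = 1.21301 × 10^12 m²/s
L = m × vr = 117.8 × 1.21301 × 10^12 = 1.42893 × 10^14 kg·m²/s ≈ 1.429 × 10^14 kg·m²/s

Final answer: L = 1.429 × 10^14 kg·m²/s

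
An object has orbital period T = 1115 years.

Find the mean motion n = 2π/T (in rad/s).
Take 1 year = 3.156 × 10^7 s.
T = 1115 years = 3.51894 × 10^10 s
n = 2π / (3.51894 × 10^10 s) = 1.78553 × 10^-10 rad/s ≈ 1.786 × 10^-10 rad/s

Final answer: n = 1.786 × 10^-10 rad/s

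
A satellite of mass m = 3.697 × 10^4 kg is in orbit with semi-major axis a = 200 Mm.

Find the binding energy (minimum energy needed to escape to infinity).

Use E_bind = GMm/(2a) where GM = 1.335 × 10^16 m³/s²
a = 200 Mm = 2 × 10^8 m
GM = 1.335 × 10^16 m³/s²
m = 3.697 × 10^4 kg
GMm = 1.335 × 10^16 × 36970 = 4.9355 × 10^20 m³·kg/s²
2a = 4 × 10^8 m
E_bind = GMm/(2a) = 1.23387 × 10^12 J ≈ 1.234 TJ

Final answer: 1.234 TJ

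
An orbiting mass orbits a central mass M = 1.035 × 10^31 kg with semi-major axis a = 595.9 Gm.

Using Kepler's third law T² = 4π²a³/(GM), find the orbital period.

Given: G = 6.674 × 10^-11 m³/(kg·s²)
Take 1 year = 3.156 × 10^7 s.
M = 1.035 × 10^31 kg
GM = G × M = 6.674 × 10^-11 × 1.035 × 10^31 = 6.90759 × 10^20 m³/s²
a = 595.9 Gm = 5.959 × 10^11 m
a³ = 2.11602 × 10^35 m³
T = 2π √(a³/GM) = 2π √((2.11602 × 10^35) / (6.90759 × 10^20)) = 2π × 1.75024 × 10^7 s
T = 1.09971 × 10^8 s ≈ 3.484 years

Final answer: 3.484 years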